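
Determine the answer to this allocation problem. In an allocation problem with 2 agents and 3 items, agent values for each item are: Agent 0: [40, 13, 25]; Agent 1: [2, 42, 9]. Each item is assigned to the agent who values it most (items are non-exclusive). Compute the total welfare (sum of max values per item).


Step 1: For each item, find the maximum value among all agents.
Step 2: Item 0 -> Agent 0 (value 40)
Step 3: Item 1 -> Agent 1 (value 42)
Step 4: Item 2 -> Agent 0 (value 25)
Step 5: Total welfare = 40 + 42 + 25 = 107

107


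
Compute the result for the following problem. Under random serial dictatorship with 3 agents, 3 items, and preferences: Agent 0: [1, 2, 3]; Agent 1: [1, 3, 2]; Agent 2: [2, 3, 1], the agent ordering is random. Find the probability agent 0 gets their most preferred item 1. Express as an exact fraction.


Step 1: Agent 0 wants item 1
Step 2: There are 6 possible orderings of agents
Step 3: In 3 orderings, agent 0 gets item 1
Step 4: Probability = 3/6 = 1/2

1/2


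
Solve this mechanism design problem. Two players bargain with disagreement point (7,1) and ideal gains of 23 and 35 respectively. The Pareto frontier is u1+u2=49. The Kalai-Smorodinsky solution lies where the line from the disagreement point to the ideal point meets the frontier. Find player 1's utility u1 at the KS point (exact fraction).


Step 1: At the KS point, (u1-d1)/r1 = (u2-d2)/r2 = t and u1+u2 = 49
Step 2: u1 = d1 + r1*t and u2 = d2 + r2*t, so (d1 + r1*t) + (d2 + r2*t) = 49
Step 3: t = (49 - 7 - 1)/(23 + 35) = 41/58
Step 4: u1 = d1 + r1*t = 7 + 23 * 41/58 = 1349/58
Step 5: (Check: u2 = d2 + r2*t = 1493/58; u1+u2 = 1349/58 + 1493/58 = 49, on the frontier.)

1349/58


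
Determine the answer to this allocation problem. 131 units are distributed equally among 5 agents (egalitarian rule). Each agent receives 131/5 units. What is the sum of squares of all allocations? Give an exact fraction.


Step 1: Each agent's share = 131/5
Step 2: Square of each share = (131/5)^2 = 17161/25
Step 3: Sum of squares = 5 * 17161/25 = 17161/5

17161/5


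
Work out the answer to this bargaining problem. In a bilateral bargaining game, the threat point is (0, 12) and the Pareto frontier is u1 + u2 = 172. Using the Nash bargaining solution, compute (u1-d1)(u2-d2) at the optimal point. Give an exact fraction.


Step 1: The Nash solution splits surplus symmetrically above the disagreement point
Step 2: u1 = (total + d1 - d2)/2 = (172 + 0 - 12)/2 = 80
Step 3: u2 = (total - d1 + d2)/2 = (172 - 0 + 12)/2 = 92
Step 4: Nash product = (80 - 0) * (92 - 12)
Step 5: = 80 * 80 = 6400

6400


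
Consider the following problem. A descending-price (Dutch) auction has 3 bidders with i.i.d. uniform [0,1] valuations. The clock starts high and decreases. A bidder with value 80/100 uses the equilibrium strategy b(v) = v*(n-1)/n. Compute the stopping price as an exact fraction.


Step 1: Dutch auctions are strategically equivalent to first-price auctions
Step 2: The equilibrium bid is b(v) = v*(n-1)/n
Step 3: b = 4/5 * 2/3
Step 4: b = 8/15

8/15


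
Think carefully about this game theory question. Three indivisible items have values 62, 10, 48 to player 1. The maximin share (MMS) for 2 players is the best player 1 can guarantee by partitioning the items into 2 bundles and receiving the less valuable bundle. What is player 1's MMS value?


Step 1: Item values = 62, 10, 48
Step 2: Enumerate all 2-bundle partitions and take the smaller bundle:
  Partition 1: {62} vs {10,48} -> bundles 62, 58; min = 58
  Partition 2: {10} vs {62,48} -> bundles 10, 110; min = 10
  Partition 3: {48} vs {62,10} -> bundles 48, 72; min = 48
Step 3: MMS = max(58, 10, 48) = 58

58


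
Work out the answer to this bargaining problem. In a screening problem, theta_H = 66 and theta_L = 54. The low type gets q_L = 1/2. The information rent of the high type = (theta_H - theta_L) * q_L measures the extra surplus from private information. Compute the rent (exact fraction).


Step 1: theta_H - theta_L = 66 - 54 = 12
Step 2: Information rent = (theta_H - theta_L) * q_L
Step 3: = 12 * 1/2
Step 4: = 6

6


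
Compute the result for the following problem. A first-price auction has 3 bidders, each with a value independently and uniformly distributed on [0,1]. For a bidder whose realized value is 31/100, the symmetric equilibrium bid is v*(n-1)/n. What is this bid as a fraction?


Step 1: The symmetric BNE bidding function is b(v) = v * (n-1) / n
Step 2: Substitute v = 31/100 and n = 3
Step 3: b = 31/100 * 2/3
Step 4: b = 31/150

31/150


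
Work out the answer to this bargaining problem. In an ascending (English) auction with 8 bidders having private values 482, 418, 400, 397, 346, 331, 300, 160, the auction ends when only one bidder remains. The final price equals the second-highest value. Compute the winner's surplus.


Step 1: Identify the highest value: 482
Step 2: Identify the second-highest value: 418
Step 3: The final price = second-highest value = 418
Step 4: Surplus = 482 - 418 = 64

64


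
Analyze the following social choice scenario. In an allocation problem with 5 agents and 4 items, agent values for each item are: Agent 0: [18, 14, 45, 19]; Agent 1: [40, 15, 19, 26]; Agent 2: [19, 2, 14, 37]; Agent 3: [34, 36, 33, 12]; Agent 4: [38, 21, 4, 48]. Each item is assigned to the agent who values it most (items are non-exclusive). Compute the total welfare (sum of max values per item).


Step 1: For each item, find the maximum value among all agents.
Step 2: Item 0 -> Agent 1 (value 40)
Step 3: Item 1 -> Agent 3 (value 36)
Step 4: Item 2 -> Agent 0 (value 45)
Step 5: Item 3 -> Agent 4 (value 48)
Step 6: Total welfare = 40 + 36 + 45 + 48 = 169

169


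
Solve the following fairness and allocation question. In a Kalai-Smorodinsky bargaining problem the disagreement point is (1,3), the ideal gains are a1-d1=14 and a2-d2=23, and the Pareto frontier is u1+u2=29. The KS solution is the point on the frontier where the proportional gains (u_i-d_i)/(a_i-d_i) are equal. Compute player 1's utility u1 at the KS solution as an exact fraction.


Step 1: At the KS point, (u1-d1)/r1 = (u2-d2)/r2 = t and u1+u2 = 29
Step 2: u1 = d1 + r1*t and u2 = d2 + r2*t, so (d1 + r1*t) + (d2 + r2*t) = 29
Step 3: t = (29 - 1 - 3)/(14 + 23) = 25/37
Step 4: u1 = d1 + r1*t = 1 + 14 * 25/37 = 387/37
Step 5: (Check: u2 = d2 + r2*t = 686/37; u1+u2 = 387/37 + 686/37 = 29, on the frontier.)

387/37


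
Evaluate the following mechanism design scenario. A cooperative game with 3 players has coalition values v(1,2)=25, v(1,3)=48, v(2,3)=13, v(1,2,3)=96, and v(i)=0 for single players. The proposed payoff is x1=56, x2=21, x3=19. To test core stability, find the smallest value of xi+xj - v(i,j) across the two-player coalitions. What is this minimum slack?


Step 1: Slack for coalition (1,2): x1+x2 - v12 = 77 - 25 = 52
Step 2: Slack for coalition (1,3): x1+x3 - v13 = 75 - 48 = 27
Step 3: Slack for coalition (2,3): x2+x3 - v23 = 40 - 13 = 27
Step 4: Minimum slack = min(52, 27, 27) = 27, attained by (1,3) and (2,3); no pair can gain by deviating, so the allocation is in the core

27


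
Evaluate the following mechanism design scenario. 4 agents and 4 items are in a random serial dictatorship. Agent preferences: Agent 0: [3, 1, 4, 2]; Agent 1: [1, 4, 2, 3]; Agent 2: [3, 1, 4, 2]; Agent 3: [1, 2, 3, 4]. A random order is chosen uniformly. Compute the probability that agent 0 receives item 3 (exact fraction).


Step 1: Agent 0 wants item 3
Step 2: There are 24 possible orderings of agents
Step 3: In 12 orderings, agent 0 gets item 3
Step 4: Probability = 12/24 = 1/2

1/2


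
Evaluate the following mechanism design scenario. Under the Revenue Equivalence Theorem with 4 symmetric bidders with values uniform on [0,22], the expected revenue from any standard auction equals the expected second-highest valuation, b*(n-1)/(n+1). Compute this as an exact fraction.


Step 1: By Revenue Equivalence, expected revenue = b*(n-1)/(n+1)
Step 2: Substituting n = 4, b = 22
Step 3: Revenue = 22*(4-1)/(4+1) = 22*3/5
Step 4: Revenue = 66/5

66/5


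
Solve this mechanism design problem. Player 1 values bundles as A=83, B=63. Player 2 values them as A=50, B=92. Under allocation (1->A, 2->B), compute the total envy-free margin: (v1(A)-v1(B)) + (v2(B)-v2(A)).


Step 1: Player 1's margin = v1(A) - v1(B) = 83 - 63 = 20
Step 2: Player 2's margin = v2(B) - v2(A) = 92 - 50 = 42
Step 3: Total margin = 20 + 42 = 62

62


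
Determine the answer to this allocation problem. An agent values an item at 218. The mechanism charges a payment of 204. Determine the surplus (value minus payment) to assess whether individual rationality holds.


Step 1: Surplus = value - payment = 218 - 204 = 14
Step 2: IR is satisfied (surplus >= 0)

14


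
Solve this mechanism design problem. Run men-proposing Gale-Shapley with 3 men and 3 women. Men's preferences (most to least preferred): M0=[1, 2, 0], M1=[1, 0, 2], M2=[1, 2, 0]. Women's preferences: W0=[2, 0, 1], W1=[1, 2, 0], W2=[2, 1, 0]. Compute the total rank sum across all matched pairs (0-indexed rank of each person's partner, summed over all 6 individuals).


Step 1: Run Gale-Shapley (men propose, women hold best offer):
  M0 proposes to W1; she accepts
  M1 proposes to W1; she switches from M0
  M2 proposes to W1; rejected
  M2 proposes to W2; she accepts
  M0 proposes to W2; rejected
  M0 proposes to W0; she accepts
Step 2: Final matching: W0-M0, W1-M1, W2-M2
Step 3: 0-indexed ranks (man's rank of his match, then woman's): 2 + 1 + 0 + 0 + 1 + 0
Step 4: Total rank sum = 4

4


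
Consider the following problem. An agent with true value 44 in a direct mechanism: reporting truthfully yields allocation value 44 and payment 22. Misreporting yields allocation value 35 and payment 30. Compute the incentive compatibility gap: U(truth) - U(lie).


Step 1: U(truth) = value - payment = 44 - 22 = 22
Step 2: U(lie) = allocation - payment = 35 - 30 = 5
Step 3: IC gap = 22 - 5 = 17

17


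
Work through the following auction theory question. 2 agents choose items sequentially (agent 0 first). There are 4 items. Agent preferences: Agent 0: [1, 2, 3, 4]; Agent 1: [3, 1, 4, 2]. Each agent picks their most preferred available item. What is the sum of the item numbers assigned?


Step 1: Agent 0 picks item 1
Step 2: Agent 1 picks item 3
Step 3: Sum = 1 + 3 = 4

4


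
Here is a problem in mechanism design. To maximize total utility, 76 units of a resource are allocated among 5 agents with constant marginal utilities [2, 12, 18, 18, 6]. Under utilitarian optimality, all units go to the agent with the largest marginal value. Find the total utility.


Step 1: The marginal utilities are [2, 12, 18, 18, 6]
Step 2: The highest marginal utility is 18
Step 3: All 76 units go to that agent
Step 4: Total utility = 18 * 76 = 1368

1368


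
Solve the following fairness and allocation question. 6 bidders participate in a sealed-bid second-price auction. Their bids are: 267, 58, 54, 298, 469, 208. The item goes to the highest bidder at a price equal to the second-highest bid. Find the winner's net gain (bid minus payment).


Step 1: Sort bids in descending order: 469, 298, 267, 208, 58, 54
Step 2: The winning bid is the highest: 469
Step 3: The payment equals the second-highest bid: 298
Step 4: Surplus = winner's bid - payment = 469 - 298 = 171

171


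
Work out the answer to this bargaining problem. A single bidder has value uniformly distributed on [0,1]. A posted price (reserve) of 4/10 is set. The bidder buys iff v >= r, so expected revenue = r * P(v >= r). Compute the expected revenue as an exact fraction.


Step 1: Posted price r = 2/5, value support [0,1]
Step 2: P(v >= r) = (1 - 2/5)/1 = 3/5
Step 3: Expected revenue = r * P(v >= r) = 2/5 * 3/5
Step 4: Revenue = 6/25

6/25


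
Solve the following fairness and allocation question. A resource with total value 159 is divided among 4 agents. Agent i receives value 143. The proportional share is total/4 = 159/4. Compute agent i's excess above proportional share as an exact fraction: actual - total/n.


Step 1: Proportional share = 159/4
Step 2: Agent's actual allocation = 143
Step 3: Excess = 143 - 159/4 = 413/4

413/4


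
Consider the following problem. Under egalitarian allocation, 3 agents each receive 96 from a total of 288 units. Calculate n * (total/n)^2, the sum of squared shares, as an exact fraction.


Step 1: Each agent's share = 288/3 = 96
Step 2: Square of each share = (96)^2 = 9216
Step 3: Sum of squares = 3 * 9216 = 27648

27648


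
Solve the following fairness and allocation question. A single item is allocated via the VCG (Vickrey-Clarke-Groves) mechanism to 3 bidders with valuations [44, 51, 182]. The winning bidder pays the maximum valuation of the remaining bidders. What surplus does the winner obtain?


Step 1: The winner is the agent with the highest value: agent 2 with value 182
Step 2: Values of other agents: [44, 51]
Step 3: VCG payment = max of others' values = 51
Step 4: Surplus = 182 - 51 = 131

131


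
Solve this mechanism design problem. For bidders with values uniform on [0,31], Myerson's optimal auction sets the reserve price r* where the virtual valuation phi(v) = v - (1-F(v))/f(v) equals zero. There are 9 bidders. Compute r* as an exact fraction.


Step 1: For U[0,31], F(v) = v/31 and f(v) = 1/31
Step 2: phi(v) = v - (1 - v/31)/(1/31) = v - (31 - v) = 2v - 31
Step 3: Set phi(r*) = 0: 2r* - 31 = 0
Step 4: r* = 31/2 (the number of bidders n = 9 does not enter)

31/2


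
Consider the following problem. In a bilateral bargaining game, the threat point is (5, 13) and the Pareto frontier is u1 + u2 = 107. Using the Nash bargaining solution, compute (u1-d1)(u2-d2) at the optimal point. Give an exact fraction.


Step 1: The Nash solution splits surplus symmetrically above the disagreement point
Step 2: u1 = (total + d1 - d2)/2 = (107 + 5 - 13)/2 = 99/2
Step 3: u2 = (total - d1 + d2)/2 = (107 - 5 + 13)/2 = 115/2
Step 4: Nash product = (99/2 - 5) * (115/2 - 13)
Step 5: = 89/2 * 89/2 = 7921/4

7921/4


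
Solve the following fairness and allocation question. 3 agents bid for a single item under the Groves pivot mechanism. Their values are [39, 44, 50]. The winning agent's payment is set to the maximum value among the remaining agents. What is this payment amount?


Step 1: The efficient winner is agent 2 with value 50
Step 2: Other agents' values: [39, 44]
Step 3: Pivot payment = max(others) = 44
Step 4: The winner pays 44

44


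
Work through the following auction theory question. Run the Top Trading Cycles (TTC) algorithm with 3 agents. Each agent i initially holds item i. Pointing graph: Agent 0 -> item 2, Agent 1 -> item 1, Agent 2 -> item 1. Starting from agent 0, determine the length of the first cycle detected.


Step 1: Trace the pointer graph from agent 0: 0 -> 2 -> 1 -> 1
Step 2: A cycle is detected when we revisit agent 1
Step 3: The cycle is: 1 -> 1
Step 4: Cycle length = 1

1


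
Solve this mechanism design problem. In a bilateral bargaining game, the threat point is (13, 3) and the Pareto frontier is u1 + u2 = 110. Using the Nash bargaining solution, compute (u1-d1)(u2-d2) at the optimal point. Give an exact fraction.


Step 1: The Nash solution splits surplus symmetrically above the disagreement point
Step 2: u1 = (total + d1 - d2)/2 = (110 + 13 - 3)/2 = 60
Step 3: u2 = (total - d1 + d2)/2 = (110 - 13 + 3)/2 = 50
Step 4: Nash product = (60 - 13) * (50 - 3)
Step 5: = 47 * 47 = 2209

2209


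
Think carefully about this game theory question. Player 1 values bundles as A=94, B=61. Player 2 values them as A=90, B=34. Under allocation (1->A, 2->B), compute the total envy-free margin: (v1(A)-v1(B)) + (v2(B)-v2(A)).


Step 1: Player 1's margin = v1(A) - v1(B) = 94 - 61 = 33
Step 2: Player 2's margin = v2(B) - v2(A) = 34 - 90 = -56
Step 3: Total margin = 33 + -56 = -23

-23


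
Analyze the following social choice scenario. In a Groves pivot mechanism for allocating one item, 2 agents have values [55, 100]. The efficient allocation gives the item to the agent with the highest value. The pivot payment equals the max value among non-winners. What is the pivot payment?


Step 1: The efficient winner is agent 1 with value 100
Step 2: Other agents' values: [55]
Step 3: Pivot payment = max(others) = 55
Step 4: The winner pays 55

55


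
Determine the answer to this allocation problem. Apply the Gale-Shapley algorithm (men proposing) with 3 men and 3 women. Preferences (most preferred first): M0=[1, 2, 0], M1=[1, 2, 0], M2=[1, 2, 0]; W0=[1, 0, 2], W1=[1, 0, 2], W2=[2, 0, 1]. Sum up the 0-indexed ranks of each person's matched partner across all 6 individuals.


Step 1: Run Gale-Shapley (men propose, women hold best offer):
  M0 proposes to W1; she accepts
  M1 proposes to W1; she switches from M0
  M2 proposes to W1; rejected
  M2 proposes to W2; she accepts
  M0 proposes to W2; rejected
  M0 proposes to W0; she accepts
Step 2: Final matching: W0-M0, W1-M1, W2-M2
Step 3: 0-indexed ranks (man's rank of his match, then woman's): 2 + 1 + 0 + 0 + 1 + 0
Step 4: Total rank sum = 4

4


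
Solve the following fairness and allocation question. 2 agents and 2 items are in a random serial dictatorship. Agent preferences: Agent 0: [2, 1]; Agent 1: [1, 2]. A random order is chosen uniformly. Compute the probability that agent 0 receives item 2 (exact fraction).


Step 1: Agent 0 wants item 2
Step 2: There are 2 possible orderings of agents
Step 3: In 2 orderings, agent 0 gets item 2
Step 4: Probability = 2/2 = 1

1


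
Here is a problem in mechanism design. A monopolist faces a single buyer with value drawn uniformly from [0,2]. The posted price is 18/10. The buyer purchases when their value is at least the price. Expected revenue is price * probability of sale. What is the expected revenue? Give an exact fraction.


Step 1: Posted price r = 9/5, value support [0,2]
Step 2: P(v >= r) = (2 - 9/5)/2 = 1/10
Step 3: Expected revenue = r * P(v >= r) = 9/5 * 1/10
Step 4: Revenue = 9/50

9/50


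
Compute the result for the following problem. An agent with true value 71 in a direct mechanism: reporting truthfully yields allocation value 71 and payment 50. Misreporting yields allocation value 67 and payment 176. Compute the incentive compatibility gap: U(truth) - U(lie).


Step 1: U(truth) = value - payment = 71 - 50 = 21
Step 2: U(lie) = allocation - payment = 67 - 176 = -109
Step 3: IC gap = 21 - (-109) = 130

130


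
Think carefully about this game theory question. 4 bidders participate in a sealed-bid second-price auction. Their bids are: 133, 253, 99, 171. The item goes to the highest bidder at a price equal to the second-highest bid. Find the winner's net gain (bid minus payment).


Step 1: Sort bids in descending order: 253, 171, 133, 99
Step 2: The winning bid is the highest: 253
Step 3: The payment equals the second-highest bid: 171
Step 4: Surplus = winner's bid - payment = 253 - 171 = 82

82


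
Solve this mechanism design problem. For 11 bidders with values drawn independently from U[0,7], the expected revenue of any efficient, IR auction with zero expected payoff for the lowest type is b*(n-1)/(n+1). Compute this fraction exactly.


Step 1: By Revenue Equivalence, expected revenue = b*(n-1)/(n+1)
Step 2: Substituting n = 11, b = 7
Step 3: Revenue = 7*(11-1)/(11+1) = 7*10/12
Step 4: Revenue = 70/12 = 35/6

35/6


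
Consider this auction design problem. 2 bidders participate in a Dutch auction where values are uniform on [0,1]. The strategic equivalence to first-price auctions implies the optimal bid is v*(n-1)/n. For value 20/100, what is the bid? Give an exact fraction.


Step 1: Dutch auctions are strategically equivalent to first-price auctions
Step 2: The equilibrium bid is b(v) = v*(n-1)/n
Step 3: b = 1/5 * 1/2
Step 4: b = 1/10

1/10


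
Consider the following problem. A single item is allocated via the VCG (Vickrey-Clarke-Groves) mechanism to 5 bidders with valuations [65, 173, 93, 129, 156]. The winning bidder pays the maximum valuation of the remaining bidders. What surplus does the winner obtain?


Step 1: The winner is the agent with the highest value: agent 1 with value 173
Step 2: Values of other agents: [65, 93, 129, 156]
Step 3: VCG payment = max of others' values = 156
Step 4: Surplus = 173 - 156 = 17

17


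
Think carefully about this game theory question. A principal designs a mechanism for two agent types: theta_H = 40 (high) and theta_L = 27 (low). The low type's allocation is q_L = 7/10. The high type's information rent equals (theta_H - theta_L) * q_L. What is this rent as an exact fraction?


Step 1: theta_H - theta_L = 40 - 27 = 13
Step 2: Information rent = (theta_H - theta_L) * q_L
Step 3: = 13 * 7/10
Step 4: = 91/10

91/10


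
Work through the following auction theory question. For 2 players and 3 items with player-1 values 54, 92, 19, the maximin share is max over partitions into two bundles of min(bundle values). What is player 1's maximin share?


Step 1: Item values = 54, 92, 19
Step 2: Enumerate all 2-bundle partitions and take the smaller bundle:
  Partition 1: {54} vs {92,19} -> bundles 54, 111; min = 54
  Partition 2: {92} vs {54,19} -> bundles 92, 73; min = 73
  Partition 3: {19} vs {54,92} -> bundles 19, 146; min = 19
Step 3: MMS = max(54, 73, 19) = 73

73


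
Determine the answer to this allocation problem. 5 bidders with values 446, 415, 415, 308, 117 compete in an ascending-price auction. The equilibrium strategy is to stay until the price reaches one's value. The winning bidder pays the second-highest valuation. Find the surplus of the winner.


Step 1: Identify the highest value: 446
Step 2: Identify the second-highest value: 415
Step 3: The final price = second-highest value = 415
Step 4: Surplus = 446 - 415 = 31

31


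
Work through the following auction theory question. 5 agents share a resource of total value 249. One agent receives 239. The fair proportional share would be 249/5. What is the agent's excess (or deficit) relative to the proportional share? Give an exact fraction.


Step 1: Proportional share = 249/5
Step 2: Agent's actual allocation = 239
Step 3: Excess = 239 - 249/5 = 946/5

946/5


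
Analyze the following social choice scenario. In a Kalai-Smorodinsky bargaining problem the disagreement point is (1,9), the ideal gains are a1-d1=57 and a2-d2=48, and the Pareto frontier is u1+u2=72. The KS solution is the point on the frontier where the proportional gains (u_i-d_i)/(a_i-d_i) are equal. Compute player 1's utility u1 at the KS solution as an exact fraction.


Step 1: At the KS point, (u1-d1)/r1 = (u2-d2)/r2 = t and u1+u2 = 72
Step 2: u1 = d1 + r1*t and u2 = d2 + r2*t, so (d1 + r1*t) + (d2 + r2*t) = 72
Step 3: t = (72 - 1 - 9)/(57 + 48) = 62/105
Step 4: u1 = d1 + r1*t = 1 + 57 * 62/105 = 1213/35
Step 5: (Check: u2 = d2 + r2*t = 1307/35; u1+u2 = 1213/35 + 1307/35 = 72, on the frontier.)

1213/35


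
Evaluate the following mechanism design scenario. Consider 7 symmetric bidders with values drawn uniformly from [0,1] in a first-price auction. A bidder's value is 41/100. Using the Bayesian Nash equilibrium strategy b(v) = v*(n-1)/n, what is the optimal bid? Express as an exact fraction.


Step 1: The symmetric BNE bidding function is b(v) = v * (n-1) / n
Step 2: Substitute v = 41/100 and n = 7
Step 3: b = 41/100 * 6/7
Step 4: b = 123/350

123/350


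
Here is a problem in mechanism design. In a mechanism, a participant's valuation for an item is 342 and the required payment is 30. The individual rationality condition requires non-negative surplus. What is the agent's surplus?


Step 1: Surplus = value - payment = 342 - 30 = 312
Step 2: IR is satisfied (surplus >= 0)

312


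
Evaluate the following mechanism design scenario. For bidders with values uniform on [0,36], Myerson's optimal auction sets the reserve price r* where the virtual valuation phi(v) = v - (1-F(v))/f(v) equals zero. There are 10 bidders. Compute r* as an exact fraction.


Step 1: For U[0,36], F(v) = v/36 and f(v) = 1/36
Step 2: phi(v) = v - (1 - v/36)/(1/36) = v - (36 - v) = 2v - 36
Step 3: Set phi(r*) = 0: 2r* - 36 = 0
Step 4: r* = 36/2 = 18 (the number of bidders n = 10 does not enter)

18


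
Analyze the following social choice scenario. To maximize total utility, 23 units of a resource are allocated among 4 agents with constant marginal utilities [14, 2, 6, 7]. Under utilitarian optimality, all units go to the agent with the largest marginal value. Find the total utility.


Step 1: The marginal utilities are [14, 2, 6, 7]
Step 2: The highest marginal utility is 14
Step 3: All 23 units go to that agent
Step 4: Total utility = 14 * 23 = 322

322


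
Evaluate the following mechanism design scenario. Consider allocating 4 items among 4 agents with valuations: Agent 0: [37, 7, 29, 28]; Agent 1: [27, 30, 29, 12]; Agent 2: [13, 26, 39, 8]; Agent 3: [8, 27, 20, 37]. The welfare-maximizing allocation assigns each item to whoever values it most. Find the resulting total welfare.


Step 1: For each item, find the maximum value among all agents.
Step 2: Item 0 -> Agent 0 (value 37)
Step 3: Item 1 -> Agent 1 (value 30)
Step 4: Item 2 -> Agent 2 (value 39)
Step 5: Item 3 -> Agent 3 (value 37)
Step 6: Total welfare = 37 + 30 + 39 + 37 = 143

143


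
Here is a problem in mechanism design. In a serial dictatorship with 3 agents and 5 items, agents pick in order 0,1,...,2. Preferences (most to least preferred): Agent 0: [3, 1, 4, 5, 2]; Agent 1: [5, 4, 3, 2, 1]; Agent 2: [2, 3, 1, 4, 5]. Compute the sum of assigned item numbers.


Step 1: Agent 0 picks item 3
Step 2: Agent 1 picks item 5
Step 3: Agent 2 picks item 2
Step 4: Sum = 3 + 5 + 2 = 10

10


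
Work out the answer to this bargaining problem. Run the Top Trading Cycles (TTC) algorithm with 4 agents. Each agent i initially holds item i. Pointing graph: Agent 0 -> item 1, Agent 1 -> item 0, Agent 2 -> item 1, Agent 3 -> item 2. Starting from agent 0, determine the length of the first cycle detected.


Step 1: Trace the pointer graph from agent 0: 0 -> 1 -> 0
Step 2: A cycle is detected when we revisit agent 0
Step 3: The cycle is: 0 -> 1 -> 0
Step 4: Cycle length = 2

2


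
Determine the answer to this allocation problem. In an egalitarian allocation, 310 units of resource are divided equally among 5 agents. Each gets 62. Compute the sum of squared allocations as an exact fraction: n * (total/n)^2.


Step 1: Each agent's share = 310/5 = 62
Step 2: Square of each share = (62)^2 = 3844
Step 3: Sum of squares = 5 * 3844 = 19220

19220


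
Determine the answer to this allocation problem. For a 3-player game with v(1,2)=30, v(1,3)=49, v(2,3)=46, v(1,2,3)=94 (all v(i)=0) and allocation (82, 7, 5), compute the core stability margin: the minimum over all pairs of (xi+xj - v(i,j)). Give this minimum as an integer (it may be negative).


Step 1: Slack for coalition (1,2): x1+x2 - v12 = 89 - 30 = 59
Step 2: Slack for coalition (1,3): x1+x3 - v13 = 87 - 49 = 38
Step 3: Slack for coalition (2,3): x2+x3 - v23 = 12 - 46 = -34
Step 4: Minimum slack = min(59, 38, -34) = -34, attained by (2,3); coalition (2,3) can block (slack < 0), so the allocation is not in the core

-34


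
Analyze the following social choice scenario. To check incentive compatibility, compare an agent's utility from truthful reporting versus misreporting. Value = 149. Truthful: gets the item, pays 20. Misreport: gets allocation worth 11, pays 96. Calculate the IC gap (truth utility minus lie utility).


Step 1: U(truth) = value - payment = 149 - 20 = 129
Step 2: U(lie) = allocation - payment = 11 - 96 = -85
Step 3: IC gap = 129 - (-85) = 214

214


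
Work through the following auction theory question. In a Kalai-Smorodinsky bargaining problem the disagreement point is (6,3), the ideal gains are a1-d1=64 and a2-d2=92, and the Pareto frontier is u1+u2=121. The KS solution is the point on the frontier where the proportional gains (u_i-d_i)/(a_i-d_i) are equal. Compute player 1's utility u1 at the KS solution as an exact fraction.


Step 1: At the KS point, (u1-d1)/r1 = (u2-d2)/r2 = t and u1+u2 = 121
Step 2: u1 = d1 + r1*t and u2 = d2 + r2*t, so (d1 + r1*t) + (d2 + r2*t) = 121
Step 3: t = (121 - 6 - 3)/(64 + 92) = 112/156 = 28/39
Step 4: u1 = d1 + r1*t = 6 + 64 * 28/39 = 2026/39
Step 5: (Check: u2 = d2 + r2*t = 2693/39; u1+u2 = 2026/39 + 2693/39 = 121, on the frontier.)

2026/39


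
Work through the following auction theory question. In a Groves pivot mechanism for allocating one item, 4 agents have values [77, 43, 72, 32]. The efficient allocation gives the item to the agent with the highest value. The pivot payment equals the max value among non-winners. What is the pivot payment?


Step 1: The efficient winner is agent 0 with value 77
Step 2: Other agents' values: [43, 72, 32]
Step 3: Pivot payment = max(others) = 72
Step 4: The winner pays 72

72


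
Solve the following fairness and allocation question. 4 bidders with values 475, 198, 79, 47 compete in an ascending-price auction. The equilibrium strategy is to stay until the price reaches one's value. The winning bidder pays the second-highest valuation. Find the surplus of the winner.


Step 1: Identify the highest value: 475
Step 2: Identify the second-highest value: 198
Step 3: The final price = second-highest value = 198
Step 4: Surplus = 475 - 198 = 277

277


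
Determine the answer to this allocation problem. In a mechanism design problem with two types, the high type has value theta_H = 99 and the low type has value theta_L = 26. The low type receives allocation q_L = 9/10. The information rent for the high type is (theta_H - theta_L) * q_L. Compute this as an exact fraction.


Step 1: theta_H - theta_L = 99 - 26 = 73
Step 2: Information rent = (theta_H - theta_L) * q_L
Step 3: = 73 * 9/10
Step 4: = 657/10

657/10


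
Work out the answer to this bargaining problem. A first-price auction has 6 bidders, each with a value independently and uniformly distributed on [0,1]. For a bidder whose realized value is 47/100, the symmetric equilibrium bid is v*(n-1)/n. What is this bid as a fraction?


Step 1: The symmetric BNE bidding function is b(v) = v * (n-1) / n
Step 2: Substitute v = 47/100 and n = 6
Step 3: b = 47/100 * 5/6
Step 4: b = 47/120

47/120


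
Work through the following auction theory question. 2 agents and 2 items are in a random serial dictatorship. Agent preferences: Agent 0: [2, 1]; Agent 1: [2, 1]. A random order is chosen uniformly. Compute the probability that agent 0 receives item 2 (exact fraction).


Step 1: Agent 0 wants item 2
Step 2: There are 2 possible orderings of agents
Step 3: In 1 orderings, agent 0 gets item 2
Step 4: Probability = 1/2

1/2


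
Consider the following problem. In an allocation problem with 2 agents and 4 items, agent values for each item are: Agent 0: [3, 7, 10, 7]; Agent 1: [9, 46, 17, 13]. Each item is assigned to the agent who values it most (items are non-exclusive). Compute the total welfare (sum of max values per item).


Step 1: For each item, find the maximum value among all agents.
Step 2: Item 0 -> Agent 1 (value 9)
Step 3: Item 1 -> Agent 1 (value 46)
Step 4: Item 2 -> Agent 1 (value 17)
Step 5: Item 3 -> Agent 1 (value 13)
Step 6: Total welfare = 9 + 46 + 17 + 13 = 85

85


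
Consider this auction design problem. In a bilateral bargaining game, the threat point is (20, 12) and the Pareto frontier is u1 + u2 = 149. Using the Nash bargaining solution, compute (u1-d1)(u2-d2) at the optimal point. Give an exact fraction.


Step 1: The Nash solution splits surplus symmetrically above the disagreement point
Step 2: u1 = (total + d1 - d2)/2 = (149 + 20 - 12)/2 = 157/2
Step 3: u2 = (total - d1 + d2)/2 = (149 - 20 + 12)/2 = 141/2
Step 4: Nash product = (157/2 - 20) * (141/2 - 12)
Step 5: = 117/2 * 117/2 = 13689/4

13689/4


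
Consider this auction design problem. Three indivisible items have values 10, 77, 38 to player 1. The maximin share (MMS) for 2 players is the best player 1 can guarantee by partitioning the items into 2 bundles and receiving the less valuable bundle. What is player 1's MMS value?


Step 1: Item values = 10, 77, 38
Step 2: Enumerate all 2-bundle partitions and take the smaller bundle:
  Partition 1: {10} vs {77,38} -> bundles 10, 115; min = 10
  Partition 2: {77} vs {10,38} -> bundles 77, 48; min = 48
  Partition 3: {38} vs {10,77} -> bundles 38, 87; min = 38
Step 3: MMS = max(10, 48, 38) = 48

48


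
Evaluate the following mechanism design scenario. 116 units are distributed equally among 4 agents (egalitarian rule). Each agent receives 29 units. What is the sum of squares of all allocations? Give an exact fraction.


Step 1: Each agent's share = 116/4 = 29
Step 2: Square of each share = (29)^2 = 841
Step 3: Sum of squares = 4 * 841 = 3364

3364


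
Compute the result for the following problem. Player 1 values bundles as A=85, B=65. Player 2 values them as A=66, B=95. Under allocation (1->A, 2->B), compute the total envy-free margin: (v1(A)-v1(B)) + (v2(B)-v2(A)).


Step 1: Player 1's margin = v1(A) - v1(B) = 85 - 65 = 20
Step 2: Player 2's margin = v2(B) - v2(A) = 95 - 66 = 29
Step 3: Total margin = 20 + 29 = 49

49


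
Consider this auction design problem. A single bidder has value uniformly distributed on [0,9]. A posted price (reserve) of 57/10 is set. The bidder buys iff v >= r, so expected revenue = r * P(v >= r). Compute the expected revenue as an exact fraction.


Step 1: Posted price r = 57/10, value support [0,9]
Step 2: P(v >= r) = (9 - 57/10)/9 = 11/30
Step 3: Expected revenue = r * P(v >= r) = 57/10 * 11/30
Step 4: Revenue = 209/100

209/100


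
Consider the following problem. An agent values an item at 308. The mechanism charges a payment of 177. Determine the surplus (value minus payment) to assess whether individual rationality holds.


Step 1: Surplus = value - payment = 308 - 177 = 131
Step 2: IR is satisfied (surplus >= 0)

131


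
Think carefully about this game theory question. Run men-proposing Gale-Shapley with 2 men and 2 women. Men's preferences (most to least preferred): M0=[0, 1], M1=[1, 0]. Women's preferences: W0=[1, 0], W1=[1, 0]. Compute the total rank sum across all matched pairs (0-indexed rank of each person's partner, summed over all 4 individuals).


Step 1: Run Gale-Shapley (men propose, women hold best offer):
  M0 proposes to W0; she accepts
  M1 proposes to W1; she accepts
Step 2: Final matching: W0-M0, W1-M1
Step 3: 0-indexed ranks (man's rank of his match, then woman's): 0 + 1 + 0 + 0
Step 4: Total rank sum = 1

1


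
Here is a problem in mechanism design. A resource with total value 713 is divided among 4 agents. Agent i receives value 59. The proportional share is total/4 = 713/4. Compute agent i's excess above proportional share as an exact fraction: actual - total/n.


Step 1: Proportional share = 713/4
Step 2: Agent's actual allocation = 59
Step 3: Excess = 59 - 713/4 = -477/4

-477/4


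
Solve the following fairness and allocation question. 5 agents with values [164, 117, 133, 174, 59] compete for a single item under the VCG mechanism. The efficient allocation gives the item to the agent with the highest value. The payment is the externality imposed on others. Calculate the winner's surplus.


Step 1: The winner is the agent with the highest value: agent 3 with value 174
Step 2: Values of other agents: [164, 117, 133, 59]
Step 3: VCG payment = max of others' values = 164
Step 4: Surplus = 174 - 164 = 10

10


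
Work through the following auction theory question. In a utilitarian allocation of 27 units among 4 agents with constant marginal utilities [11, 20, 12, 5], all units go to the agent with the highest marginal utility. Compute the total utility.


Step 1: The marginal utilities are [11, 20, 12, 5]
Step 2: The highest marginal utility is 20
Step 3: All 27 units go to that agent
Step 4: Total utility = 20 * 27 = 540

540


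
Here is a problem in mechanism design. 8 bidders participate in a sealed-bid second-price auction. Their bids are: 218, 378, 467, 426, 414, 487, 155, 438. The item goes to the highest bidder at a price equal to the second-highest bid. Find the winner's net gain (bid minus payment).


Step 1: Sort bids in descending order: 487, 467, 438, 426, 414, 378, 218, 155
Step 2: The winning bid is the highest: 487
Step 3: The payment equals the second-highest bid: 467
Step 4: Surplus = winner's bid - payment = 487 - 467 = 20

20


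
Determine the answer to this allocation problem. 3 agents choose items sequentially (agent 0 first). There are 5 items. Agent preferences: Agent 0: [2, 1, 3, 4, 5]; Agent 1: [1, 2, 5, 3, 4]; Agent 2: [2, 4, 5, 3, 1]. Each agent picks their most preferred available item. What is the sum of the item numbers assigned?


Step 1: Agent 0 picks item 2
Step 2: Agent 1 picks item 1
Step 3: Agent 2 picks item 4
Step 4: Sum = 2 + 1 + 4 = 7

7


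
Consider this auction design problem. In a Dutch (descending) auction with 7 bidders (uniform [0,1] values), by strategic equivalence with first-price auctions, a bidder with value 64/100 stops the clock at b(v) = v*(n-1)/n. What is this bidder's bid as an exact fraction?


Step 1: Dutch auctions are strategically equivalent to first-price auctions
Step 2: The equilibrium bid is b(v) = v*(n-1)/n
Step 3: b = 16/25 * 6/7
Step 4: b = 96/175

96/175


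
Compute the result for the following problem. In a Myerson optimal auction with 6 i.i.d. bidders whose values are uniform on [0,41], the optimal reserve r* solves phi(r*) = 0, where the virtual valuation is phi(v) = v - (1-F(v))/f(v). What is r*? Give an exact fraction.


Step 1: For U[0,41], F(v) = v/41 and f(v) = 1/41
Step 2: phi(v) = v - (1 - v/41)/(1/41) = v - (41 - v) = 2v - 41
Step 3: Set phi(r*) = 0: 2r* - 41 = 0
Step 4: r* = 41/2 (the number of bidders n = 6 does not enter)

41/2


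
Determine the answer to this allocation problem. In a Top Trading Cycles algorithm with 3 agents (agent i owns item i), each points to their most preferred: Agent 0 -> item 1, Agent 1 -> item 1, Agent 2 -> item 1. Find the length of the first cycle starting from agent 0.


Step 1: Trace the pointer graph from agent 0: 0 -> 1 -> 1
Step 2: A cycle is detected when we revisit agent 1
Step 3: The cycle is: 1 -> 1
Step 4: Cycle length = 1

1


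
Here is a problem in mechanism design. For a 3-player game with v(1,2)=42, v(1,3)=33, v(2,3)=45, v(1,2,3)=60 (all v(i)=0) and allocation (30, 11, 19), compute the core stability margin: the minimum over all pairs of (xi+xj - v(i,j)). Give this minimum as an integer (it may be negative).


Step 1: Slack for coalition (1,2): x1+x2 - v12 = 41 - 42 = -1
Step 2: Slack for coalition (1,3): x1+x3 - v13 = 49 - 33 = 16
Step 3: Slack for coalition (2,3): x2+x3 - v23 = 30 - 45 = -15
Step 4: Minimum slack = min(-1, 16, -15) = -15, attained by (2,3); coalition (2,3) can block (slack < 0), so the allocation is not in the core

-15


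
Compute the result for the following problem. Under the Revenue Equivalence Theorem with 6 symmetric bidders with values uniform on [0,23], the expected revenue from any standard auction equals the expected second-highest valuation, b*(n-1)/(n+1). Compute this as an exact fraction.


Step 1: By Revenue Equivalence, expected revenue = b*(n-1)/(n+1)
Step 2: Substituting n = 6, b = 23
Step 3: Revenue = 23*(6-1)/(6+1) = 23*5/7
Step 4: Revenue = 115/7

115/7


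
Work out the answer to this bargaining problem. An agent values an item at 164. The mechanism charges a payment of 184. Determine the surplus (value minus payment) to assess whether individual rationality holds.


Step 1: Surplus = value - payment = 164 - 184 = -20
Step 2: IR is violated (surplus < 0)

-20


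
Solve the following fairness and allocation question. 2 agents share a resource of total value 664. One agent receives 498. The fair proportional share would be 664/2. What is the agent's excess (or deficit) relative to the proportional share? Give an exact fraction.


Step 1: Proportional share = 664/2 = 332
Step 2: Agent's actual allocation = 498
Step 3: Excess = 498 - 332 = 166

166
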